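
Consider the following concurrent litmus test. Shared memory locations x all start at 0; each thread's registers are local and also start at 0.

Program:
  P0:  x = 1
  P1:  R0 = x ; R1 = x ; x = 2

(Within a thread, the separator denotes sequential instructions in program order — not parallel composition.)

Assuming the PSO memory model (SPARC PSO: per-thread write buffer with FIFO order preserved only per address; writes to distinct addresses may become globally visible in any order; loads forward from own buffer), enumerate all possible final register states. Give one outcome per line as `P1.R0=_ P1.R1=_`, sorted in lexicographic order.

outcome vector order: (P1.R0,P1.R1)
|PSO outcomes| = 3

P1.R0=0 P1.R1=0
P1.R0=0 P1.R1=1
P1.R0=1 P1.R1=1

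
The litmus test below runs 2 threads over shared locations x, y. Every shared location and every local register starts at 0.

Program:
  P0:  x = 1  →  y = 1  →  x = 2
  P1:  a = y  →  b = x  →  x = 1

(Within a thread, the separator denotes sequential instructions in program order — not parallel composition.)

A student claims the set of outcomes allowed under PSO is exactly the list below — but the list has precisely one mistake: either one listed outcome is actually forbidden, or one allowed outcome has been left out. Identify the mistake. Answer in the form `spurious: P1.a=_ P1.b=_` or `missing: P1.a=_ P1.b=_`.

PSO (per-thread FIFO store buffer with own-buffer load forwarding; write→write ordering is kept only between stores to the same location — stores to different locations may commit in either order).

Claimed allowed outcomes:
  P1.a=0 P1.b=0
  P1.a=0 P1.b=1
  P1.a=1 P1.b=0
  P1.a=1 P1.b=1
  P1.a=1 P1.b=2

outcome vector order: (P1.a,P1.b)
under PSO → 00 01 02 10 11 12
PSO∖claimed = {02}

missing: P1.a=0 P1.b=2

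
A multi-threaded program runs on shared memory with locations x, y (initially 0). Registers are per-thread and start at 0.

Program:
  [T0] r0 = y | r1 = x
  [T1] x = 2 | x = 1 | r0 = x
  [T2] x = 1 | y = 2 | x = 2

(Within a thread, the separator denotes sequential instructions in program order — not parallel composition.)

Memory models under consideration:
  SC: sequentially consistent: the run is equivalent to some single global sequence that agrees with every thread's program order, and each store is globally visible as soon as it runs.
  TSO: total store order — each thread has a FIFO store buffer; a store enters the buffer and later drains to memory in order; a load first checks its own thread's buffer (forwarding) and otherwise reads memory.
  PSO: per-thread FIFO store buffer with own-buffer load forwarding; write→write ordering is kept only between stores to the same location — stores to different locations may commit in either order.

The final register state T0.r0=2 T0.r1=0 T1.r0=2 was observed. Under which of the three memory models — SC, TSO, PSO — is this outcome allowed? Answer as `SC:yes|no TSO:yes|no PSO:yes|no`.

SC:no TSO:no PSO:yes

outcome vector order: (T0.r0,T0.r1,T1.r0)
[SC] allowed = {(0,0,1), (0,0,2), (0,1,1), (0,1,2), (0,2,1), (0,2,2), (2,1,1), (2,1,2), (2,2,1), (2,2,2)}
[TSO] allowed = {(0,0,1), (0,0,2), (0,1,1), (0,1,2), (0,2,1), (0,2,2), (2,1,1), (2,1,2), (2,2,1), (2,2,2)}
[PSO] allowed = {(0,0,1), (0,0,2), (0,1,1), (0,1,2), (0,2,1), (0,2,2), (2,0,1), (2,0,2), (2,1,1), (2,1,2), (2,2,1), (2,2,2)}
target (2,0,2) ∈ {PSO}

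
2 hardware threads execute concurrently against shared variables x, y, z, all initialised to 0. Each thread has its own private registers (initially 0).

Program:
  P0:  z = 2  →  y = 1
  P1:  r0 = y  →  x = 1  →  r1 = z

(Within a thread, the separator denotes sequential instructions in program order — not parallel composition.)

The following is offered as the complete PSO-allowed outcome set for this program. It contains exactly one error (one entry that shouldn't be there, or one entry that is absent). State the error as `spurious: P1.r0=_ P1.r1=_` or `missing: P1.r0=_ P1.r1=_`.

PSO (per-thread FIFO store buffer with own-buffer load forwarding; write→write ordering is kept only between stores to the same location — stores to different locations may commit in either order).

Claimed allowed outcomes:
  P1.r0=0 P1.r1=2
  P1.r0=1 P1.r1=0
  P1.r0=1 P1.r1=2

outcome vector order: (P1.r0,P1.r1)
PSO: 4 outcomes — {<0 0>; <0 2>; <1 0>; <1 2>}
PSO∖claimed = {<0 0>}

missing: P1.r0=0 P1.r1=0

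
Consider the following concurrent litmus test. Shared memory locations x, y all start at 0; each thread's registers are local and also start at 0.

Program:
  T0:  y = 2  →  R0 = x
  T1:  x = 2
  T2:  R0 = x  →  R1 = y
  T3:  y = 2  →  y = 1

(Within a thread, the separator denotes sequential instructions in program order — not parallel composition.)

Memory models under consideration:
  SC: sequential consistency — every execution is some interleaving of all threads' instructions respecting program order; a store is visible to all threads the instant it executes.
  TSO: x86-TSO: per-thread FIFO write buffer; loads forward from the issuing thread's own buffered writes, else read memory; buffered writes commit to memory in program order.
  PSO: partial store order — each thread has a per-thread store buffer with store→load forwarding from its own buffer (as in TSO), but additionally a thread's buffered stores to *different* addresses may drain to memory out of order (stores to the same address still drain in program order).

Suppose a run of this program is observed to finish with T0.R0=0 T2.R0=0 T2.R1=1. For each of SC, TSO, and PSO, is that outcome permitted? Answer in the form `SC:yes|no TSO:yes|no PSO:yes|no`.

outcome vector order: (T0.R0,T2.R0,T2.R1)
SC (11): 000 001 002 021 022 200 201 202 220 221 222
TSO (12): 000 001 002 020 021 022 200 201 202 220 221 222
PSO (12): 000 001 002 020 021 022 200 201 202 220 221 222
target 001 ∈ {SC,TSO,PSO}

SC:yes TSO:yes PSO:yes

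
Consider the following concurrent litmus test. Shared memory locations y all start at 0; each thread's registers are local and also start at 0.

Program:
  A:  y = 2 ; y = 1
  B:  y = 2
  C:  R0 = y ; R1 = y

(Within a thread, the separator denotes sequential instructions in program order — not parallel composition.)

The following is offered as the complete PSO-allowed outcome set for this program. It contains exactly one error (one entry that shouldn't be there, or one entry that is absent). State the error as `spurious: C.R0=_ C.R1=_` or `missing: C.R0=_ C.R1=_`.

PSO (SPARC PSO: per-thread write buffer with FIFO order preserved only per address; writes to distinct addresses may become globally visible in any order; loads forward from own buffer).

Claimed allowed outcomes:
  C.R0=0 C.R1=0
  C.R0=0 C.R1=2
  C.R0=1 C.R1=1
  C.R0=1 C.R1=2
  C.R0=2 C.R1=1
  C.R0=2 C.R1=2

outcome vector order: (C.R0,C.R1)
[PSO] allowed = {<0 0>, <0 1>, <0 2>, <1 1>, <1 2>, <2 1>, <2 2>}
PSO∖claimed = {<0 1>}

missing: C.R0=0 C.R1=1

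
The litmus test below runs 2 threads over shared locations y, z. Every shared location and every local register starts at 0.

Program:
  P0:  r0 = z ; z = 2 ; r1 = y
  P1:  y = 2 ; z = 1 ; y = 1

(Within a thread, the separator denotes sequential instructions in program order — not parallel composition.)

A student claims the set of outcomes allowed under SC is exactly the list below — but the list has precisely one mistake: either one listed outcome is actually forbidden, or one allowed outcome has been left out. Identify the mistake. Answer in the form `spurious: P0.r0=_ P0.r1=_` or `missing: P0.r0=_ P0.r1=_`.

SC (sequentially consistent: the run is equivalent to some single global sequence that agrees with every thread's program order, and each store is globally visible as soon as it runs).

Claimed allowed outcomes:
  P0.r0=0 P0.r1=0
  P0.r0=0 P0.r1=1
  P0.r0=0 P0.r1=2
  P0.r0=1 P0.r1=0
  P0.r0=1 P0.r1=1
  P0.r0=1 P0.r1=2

spurious: P0.r0=1 P0.r1=0

outcome vector order: (P0.r0,P0.r1)
SC (5): <0 0>, <0 1>, <0 2>, <1 1>, <1 2>
claimed∖SC = {<1 0>}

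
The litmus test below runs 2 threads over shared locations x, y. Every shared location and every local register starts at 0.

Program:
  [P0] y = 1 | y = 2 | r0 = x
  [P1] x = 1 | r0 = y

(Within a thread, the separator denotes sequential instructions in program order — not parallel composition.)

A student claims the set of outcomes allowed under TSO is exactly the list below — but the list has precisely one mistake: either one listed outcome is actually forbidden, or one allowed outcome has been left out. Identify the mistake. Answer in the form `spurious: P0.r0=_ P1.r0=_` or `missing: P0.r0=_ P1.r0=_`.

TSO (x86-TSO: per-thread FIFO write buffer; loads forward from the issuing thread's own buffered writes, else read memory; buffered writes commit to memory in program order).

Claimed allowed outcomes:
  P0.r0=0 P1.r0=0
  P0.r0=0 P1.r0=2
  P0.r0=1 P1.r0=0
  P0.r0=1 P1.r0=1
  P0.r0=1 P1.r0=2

outcome vector order: (P0.r0,P1.r0)
[TSO] allowed = {<0 0>, <0 1>, <0 2>, <1 0>, <1 1>, <1 2>}
TSO∖claimed = {<0 1>}

missing: P0.r0=0 P1.r0=1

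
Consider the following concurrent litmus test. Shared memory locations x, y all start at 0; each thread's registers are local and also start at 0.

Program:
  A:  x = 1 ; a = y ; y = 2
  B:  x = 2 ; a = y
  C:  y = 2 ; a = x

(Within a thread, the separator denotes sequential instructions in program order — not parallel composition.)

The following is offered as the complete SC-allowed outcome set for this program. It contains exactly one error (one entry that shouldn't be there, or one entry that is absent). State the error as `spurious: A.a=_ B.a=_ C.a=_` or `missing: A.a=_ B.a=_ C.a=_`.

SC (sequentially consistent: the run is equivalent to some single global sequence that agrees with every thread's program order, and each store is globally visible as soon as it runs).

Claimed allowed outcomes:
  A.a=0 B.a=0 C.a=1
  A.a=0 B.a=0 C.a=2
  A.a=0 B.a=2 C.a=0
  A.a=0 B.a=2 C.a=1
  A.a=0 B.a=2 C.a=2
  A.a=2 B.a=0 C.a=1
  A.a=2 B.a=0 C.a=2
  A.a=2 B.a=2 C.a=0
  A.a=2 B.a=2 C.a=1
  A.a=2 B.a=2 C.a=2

spurious: A.a=0 B.a=2 C.a=0

outcome vector order: (A.a,B.a,C.a)
SC (9): (0,0,1); (0,0,2); (0,2,1); (0,2,2); (2,0,1); (2,0,2); (2,2,0); (2,2,1); (2,2,2)
claimed∖SC = {(0,2,0)}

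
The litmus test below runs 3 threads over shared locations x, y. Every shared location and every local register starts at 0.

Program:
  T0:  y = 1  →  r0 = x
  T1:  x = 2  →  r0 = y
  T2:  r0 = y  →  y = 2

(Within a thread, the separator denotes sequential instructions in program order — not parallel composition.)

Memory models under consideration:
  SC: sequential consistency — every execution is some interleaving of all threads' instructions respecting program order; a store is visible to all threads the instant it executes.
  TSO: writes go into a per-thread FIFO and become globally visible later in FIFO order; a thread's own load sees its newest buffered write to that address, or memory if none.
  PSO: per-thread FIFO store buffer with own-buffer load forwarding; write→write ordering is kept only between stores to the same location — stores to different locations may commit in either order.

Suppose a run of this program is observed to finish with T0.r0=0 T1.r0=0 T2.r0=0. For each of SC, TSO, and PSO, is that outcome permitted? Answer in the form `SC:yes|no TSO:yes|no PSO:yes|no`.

outcome vector order: (T0.r0,T1.r0,T2.r0)
SC (10): 0/1/0 0/1/1 0/2/0 0/2/1 2/0/0 2/0/1 2/1/0 2/1/1 2/2/0 2/2/1
TSO (12): 0/0/0 0/0/1 0/1/0 0/1/1 0/2/0 0/2/1 2/0/0 2/0/1 2/1/0 2/1/1 2/2/0 2/2/1
PSO (12): 0/0/0 0/0/1 0/1/0 0/1/1 0/2/0 0/2/1 2/0/0 2/0/1 2/1/0 2/1/1 2/2/0 2/2/1
target 0/0/0 ∈ {TSO,PSO}

SC:no TSO:yes PSO:yes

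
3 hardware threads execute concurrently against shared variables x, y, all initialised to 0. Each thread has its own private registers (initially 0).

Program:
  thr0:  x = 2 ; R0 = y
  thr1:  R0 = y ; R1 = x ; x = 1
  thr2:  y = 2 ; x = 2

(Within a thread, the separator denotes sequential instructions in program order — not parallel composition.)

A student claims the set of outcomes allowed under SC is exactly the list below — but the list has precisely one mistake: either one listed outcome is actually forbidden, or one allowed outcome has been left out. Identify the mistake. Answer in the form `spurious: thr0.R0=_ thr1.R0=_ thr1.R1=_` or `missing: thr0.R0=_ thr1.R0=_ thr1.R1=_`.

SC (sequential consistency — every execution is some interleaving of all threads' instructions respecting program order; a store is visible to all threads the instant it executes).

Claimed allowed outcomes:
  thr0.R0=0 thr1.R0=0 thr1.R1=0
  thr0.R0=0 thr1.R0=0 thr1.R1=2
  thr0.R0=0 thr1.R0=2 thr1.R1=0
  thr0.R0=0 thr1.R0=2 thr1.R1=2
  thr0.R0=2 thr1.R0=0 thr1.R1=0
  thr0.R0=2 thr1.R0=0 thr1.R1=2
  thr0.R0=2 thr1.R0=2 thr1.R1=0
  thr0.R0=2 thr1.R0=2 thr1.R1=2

spurious: thr0.R0=0 thr1.R0=2 thr1.R1=0

outcome vector order: (thr0.R0,thr1.R0,thr1.R1)
under SC → (0,0,0); (0,0,2); (0,2,2); (2,0,0); (2,0,2); (2,2,0); (2,2,2)
claimed∖SC = {(0,2,0)}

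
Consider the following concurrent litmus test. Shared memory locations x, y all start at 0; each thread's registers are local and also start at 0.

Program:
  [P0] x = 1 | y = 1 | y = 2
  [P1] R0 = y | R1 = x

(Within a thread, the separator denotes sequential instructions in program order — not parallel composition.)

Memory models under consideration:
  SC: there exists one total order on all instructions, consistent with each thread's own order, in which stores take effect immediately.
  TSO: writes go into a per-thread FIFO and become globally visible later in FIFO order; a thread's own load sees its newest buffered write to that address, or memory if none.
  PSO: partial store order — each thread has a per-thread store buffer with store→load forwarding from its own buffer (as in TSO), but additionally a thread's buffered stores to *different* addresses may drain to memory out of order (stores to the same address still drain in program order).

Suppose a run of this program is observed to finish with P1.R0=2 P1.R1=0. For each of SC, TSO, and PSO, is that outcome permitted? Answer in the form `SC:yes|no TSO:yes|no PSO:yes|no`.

outcome vector order: (P1.R0,P1.R1)
under SC → 0/0; 0/1; 1/1; 2/1
under TSO → 0/0; 0/1; 1/1; 2/1
under PSO → 0/0; 0/1; 1/0; 1/1; 2/0; 2/1
target 2/0 ∈ {PSO}

SC:no TSO:no PSO:yes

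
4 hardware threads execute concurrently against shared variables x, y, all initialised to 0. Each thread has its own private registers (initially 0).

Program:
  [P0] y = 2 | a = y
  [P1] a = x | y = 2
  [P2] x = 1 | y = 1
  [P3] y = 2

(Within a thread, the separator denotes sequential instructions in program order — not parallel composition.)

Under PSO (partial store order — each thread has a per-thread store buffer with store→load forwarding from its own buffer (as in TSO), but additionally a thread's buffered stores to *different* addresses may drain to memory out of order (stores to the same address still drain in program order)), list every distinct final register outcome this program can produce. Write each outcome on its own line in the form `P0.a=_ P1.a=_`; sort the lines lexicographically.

P0.a=1 P1.a=0
P0.a=1 P1.a=1
P0.a=2 P1.a=0
P0.a=2 P1.a=1

outcome vector order: (P0.a,P1.a)
|PSO outcomes| = 4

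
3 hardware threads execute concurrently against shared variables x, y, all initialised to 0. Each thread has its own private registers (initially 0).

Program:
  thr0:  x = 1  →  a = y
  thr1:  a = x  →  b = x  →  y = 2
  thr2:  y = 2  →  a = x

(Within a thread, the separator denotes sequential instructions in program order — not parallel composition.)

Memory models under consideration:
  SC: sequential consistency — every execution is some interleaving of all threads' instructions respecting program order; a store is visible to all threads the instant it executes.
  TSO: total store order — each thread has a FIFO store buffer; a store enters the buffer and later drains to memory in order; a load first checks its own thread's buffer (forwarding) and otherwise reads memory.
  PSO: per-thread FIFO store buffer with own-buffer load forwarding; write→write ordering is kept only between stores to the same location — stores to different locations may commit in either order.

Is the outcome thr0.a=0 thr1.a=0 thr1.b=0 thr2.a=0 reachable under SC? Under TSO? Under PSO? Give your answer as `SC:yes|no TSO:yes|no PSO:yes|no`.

SC:no TSO:yes PSO:yes

outcome vector order: (thr0.a,thr1.a,thr1.b,thr2.a)
SC: 9 outcomes — {0001, 0011, 0111, 2000, 2001, 2010, 2011, 2110, 2111}
TSO: 12 outcomes — {0000, 0001, 0010, 0011, 0110, 0111, 2000, 2001, 2010, 2011, 2110, 2111}
PSO: 12 outcomes — {0000, 0001, 0010, 0011, 0110, 0111, 2000, 2001, 2010, 2011, 2110, 2111}
target 0000 ∈ {TSO,PSO}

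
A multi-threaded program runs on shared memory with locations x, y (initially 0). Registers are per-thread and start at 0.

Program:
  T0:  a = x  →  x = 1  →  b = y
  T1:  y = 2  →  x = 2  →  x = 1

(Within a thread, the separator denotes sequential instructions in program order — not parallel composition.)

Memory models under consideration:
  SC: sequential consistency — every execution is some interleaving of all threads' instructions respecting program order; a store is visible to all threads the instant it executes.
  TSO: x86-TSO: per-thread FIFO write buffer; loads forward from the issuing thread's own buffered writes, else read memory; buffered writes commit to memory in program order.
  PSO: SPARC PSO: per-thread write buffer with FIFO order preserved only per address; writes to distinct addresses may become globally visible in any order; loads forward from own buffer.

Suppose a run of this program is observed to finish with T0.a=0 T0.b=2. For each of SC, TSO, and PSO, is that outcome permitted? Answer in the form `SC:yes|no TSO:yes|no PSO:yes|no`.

outcome vector order: (T0.a,T0.b)
under SC → (0,0), (0,2), (1,2), (2,2)
under TSO → (0,0), (0,2), (1,2), (2,2)
under PSO → (0,0), (0,2), (1,0), (1,2), (2,0), (2,2)
target (0,2) ∈ {SC,TSO,PSO}

SC:yes TSO:yes PSO:yes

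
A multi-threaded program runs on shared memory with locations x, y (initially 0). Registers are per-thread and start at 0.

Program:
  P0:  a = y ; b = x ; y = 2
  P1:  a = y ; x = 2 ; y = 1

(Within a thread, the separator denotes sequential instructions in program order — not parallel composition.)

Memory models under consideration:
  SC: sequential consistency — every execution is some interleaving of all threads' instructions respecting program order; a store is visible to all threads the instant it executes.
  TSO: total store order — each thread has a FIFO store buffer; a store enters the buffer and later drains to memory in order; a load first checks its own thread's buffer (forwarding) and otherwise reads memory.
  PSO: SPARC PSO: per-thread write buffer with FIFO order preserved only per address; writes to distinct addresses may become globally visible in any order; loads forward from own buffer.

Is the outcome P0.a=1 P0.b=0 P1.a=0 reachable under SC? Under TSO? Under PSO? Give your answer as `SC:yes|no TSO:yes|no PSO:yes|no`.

outcome vector order: (P0.a,P0.b,P1.a)
SC (4): <0 0 0>, <0 0 2>, <0 2 0>, <1 2 0>
TSO (4): <0 0 0>, <0 0 2>, <0 2 0>, <1 2 0>
PSO (5): <0 0 0>, <0 0 2>, <0 2 0>, <1 0 0>, <1 2 0>
target <1 0 0> ∈ {PSO}

SC:no TSO:no PSO:yes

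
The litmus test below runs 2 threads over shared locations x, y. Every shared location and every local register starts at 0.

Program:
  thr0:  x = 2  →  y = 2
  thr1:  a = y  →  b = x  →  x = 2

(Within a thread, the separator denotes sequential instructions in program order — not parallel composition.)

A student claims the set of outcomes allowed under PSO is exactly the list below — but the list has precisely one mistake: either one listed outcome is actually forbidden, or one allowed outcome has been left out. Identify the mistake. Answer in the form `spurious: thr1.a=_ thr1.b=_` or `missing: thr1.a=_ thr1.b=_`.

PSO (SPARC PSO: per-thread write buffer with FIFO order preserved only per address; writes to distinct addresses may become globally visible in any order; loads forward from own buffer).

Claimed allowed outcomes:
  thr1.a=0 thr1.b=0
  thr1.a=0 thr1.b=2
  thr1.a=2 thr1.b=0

outcome vector order: (thr1.a,thr1.b)
under PSO → 00, 02, 20, 22
PSO∖claimed = {22}

missing: thr1.a=2 thr1.b=2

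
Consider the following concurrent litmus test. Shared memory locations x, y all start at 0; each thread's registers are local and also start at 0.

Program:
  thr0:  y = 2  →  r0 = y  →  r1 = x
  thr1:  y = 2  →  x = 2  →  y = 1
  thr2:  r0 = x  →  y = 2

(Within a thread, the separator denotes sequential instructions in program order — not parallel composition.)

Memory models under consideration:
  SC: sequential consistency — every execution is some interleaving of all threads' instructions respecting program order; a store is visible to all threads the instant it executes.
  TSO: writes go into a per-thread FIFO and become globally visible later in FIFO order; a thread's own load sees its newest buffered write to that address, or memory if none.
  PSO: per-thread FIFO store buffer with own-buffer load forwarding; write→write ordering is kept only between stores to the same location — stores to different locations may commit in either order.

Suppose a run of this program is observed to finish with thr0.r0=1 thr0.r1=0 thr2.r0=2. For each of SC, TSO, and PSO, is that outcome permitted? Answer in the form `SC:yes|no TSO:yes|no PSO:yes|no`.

SC:no TSO:no PSO:yes

outcome vector order: (thr0.r0,thr0.r1,thr2.r0)
under SC → <1 2 0>; <1 2 2>; <2 0 0>; <2 0 2>; <2 2 0>; <2 2 2>
under TSO → <1 2 0>; <1 2 2>; <2 0 0>; <2 0 2>; <2 2 0>; <2 2 2>
under PSO → <1 0 0>; <1 0 2>; <1 2 0>; <1 2 2>; <2 0 0>; <2 0 2>; <2 2 0>; <2 2 2>
target <1 0 2> ∈ {PSO}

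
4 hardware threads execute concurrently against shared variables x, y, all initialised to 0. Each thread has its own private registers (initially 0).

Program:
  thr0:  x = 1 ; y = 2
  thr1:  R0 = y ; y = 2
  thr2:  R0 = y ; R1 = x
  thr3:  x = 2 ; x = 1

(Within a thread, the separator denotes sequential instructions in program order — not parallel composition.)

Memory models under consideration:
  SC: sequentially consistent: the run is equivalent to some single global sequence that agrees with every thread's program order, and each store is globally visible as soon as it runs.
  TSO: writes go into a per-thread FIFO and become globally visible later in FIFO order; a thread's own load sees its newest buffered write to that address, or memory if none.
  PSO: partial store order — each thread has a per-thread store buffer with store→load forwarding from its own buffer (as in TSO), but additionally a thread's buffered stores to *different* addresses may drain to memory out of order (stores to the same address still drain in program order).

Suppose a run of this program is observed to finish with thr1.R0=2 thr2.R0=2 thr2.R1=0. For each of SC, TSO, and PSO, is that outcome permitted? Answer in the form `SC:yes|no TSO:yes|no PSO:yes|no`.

SC:no TSO:no PSO:yes

outcome vector order: (thr1.R0,thr2.R0,thr2.R1)
[SC] allowed = {0/0/0; 0/0/1; 0/0/2; 0/2/0; 0/2/1; 0/2/2; 2/0/0; 2/0/1; 2/0/2; 2/2/1; 2/2/2}
[TSO] allowed = {0/0/0; 0/0/1; 0/0/2; 0/2/0; 0/2/1; 0/2/2; 2/0/0; 2/0/1; 2/0/2; 2/2/1; 2/2/2}
[PSO] allowed = {0/0/0; 0/0/1; 0/0/2; 0/2/0; 0/2/1; 0/2/2; 2/0/0; 2/0/1; 2/0/2; 2/2/0; 2/2/1; 2/2/2}
target 2/2/0 ∈ {PSO}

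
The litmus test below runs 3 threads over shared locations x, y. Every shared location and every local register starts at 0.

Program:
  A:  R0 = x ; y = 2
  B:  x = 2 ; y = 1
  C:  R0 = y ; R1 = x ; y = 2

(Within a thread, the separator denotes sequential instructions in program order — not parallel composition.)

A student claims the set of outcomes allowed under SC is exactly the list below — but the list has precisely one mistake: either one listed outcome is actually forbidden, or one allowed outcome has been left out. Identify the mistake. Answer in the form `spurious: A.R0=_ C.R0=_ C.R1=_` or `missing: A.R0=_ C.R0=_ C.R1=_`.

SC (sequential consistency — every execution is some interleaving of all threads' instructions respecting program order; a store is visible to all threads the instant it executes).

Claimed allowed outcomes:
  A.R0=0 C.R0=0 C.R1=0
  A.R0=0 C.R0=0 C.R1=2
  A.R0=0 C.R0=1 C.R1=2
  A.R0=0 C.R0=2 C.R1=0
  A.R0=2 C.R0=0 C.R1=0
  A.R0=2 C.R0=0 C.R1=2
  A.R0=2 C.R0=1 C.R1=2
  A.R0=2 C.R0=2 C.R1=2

missing: A.R0=0 C.R0=2 C.R1=2

outcome vector order: (A.R0,C.R0,C.R1)
SC: 9 outcomes — {(0,0,0) (0,0,2) (0,1,2) (0,2,0) (0,2,2) (2,0,0) (2,0,2) (2,1,2) (2,2,2)}
SC∖claimed = {(0,2,2)}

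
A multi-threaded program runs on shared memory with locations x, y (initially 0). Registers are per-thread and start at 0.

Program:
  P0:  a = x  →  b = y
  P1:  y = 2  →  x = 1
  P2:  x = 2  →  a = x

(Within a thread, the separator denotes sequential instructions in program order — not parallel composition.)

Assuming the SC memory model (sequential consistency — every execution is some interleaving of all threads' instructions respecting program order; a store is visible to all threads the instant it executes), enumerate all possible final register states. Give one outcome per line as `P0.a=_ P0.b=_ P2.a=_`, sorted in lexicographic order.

P0.a=0 P0.b=0 P2.a=1
P0.a=0 P0.b=0 P2.a=2
P0.a=0 P0.b=2 P2.a=1
P0.a=0 P0.b=2 P2.a=2
P0.a=1 P0.b=2 P2.a=1
P0.a=1 P0.b=2 P2.a=2
P0.a=2 P0.b=0 P2.a=1
P0.a=2 P0.b=0 P2.a=2
P0.a=2 P0.b=2 P2.a=1
P0.a=2 P0.b=2 P2.a=2

outcome vector order: (P0.a,P0.b,P2.a)
|SC outcomes| = 10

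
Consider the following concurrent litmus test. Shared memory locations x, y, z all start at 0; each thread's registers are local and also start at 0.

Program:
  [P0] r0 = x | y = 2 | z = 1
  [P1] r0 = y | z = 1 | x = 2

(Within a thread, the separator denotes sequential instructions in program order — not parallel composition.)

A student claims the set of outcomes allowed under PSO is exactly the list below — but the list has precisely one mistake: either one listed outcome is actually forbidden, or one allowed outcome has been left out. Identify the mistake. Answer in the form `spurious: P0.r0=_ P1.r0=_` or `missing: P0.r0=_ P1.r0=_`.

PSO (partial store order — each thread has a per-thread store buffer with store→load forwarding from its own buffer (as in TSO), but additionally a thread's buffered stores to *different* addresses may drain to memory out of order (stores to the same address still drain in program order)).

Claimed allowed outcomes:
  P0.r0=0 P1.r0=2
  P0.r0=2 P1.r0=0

outcome vector order: (P0.r0,P1.r0)
PSO: 3 outcomes — {00, 02, 20}
PSO∖claimed = {00}

missing: P0.r0=0 P1.r0=0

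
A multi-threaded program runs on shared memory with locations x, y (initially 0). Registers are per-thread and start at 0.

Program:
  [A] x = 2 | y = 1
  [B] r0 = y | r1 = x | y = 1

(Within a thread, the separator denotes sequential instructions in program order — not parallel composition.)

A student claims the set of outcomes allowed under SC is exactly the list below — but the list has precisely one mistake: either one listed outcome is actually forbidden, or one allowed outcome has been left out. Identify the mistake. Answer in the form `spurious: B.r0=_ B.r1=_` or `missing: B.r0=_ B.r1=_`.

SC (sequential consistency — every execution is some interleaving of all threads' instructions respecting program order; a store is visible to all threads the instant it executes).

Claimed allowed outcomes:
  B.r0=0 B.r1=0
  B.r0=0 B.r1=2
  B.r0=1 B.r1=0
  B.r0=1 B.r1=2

spurious: B.r0=1 B.r1=0

outcome vector order: (B.r0,B.r1)
[SC] allowed = {00 02 12}
claimed∖SC = {10}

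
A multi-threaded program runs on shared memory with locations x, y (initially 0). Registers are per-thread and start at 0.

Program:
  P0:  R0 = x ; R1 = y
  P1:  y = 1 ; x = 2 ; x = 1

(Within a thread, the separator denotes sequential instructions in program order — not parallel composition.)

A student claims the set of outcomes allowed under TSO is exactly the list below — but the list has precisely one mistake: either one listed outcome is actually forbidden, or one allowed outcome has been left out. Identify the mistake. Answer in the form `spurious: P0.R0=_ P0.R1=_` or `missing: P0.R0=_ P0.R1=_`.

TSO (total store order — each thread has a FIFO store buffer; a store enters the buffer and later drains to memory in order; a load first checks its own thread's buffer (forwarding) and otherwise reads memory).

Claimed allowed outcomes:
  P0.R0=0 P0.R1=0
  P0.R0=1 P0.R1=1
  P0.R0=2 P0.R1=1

outcome vector order: (P0.R0,P0.R1)
[TSO] allowed = {0/0; 0/1; 1/1; 2/1}
TSO∖claimed = {0/1}

missing: P0.R0=0 P0.R1=1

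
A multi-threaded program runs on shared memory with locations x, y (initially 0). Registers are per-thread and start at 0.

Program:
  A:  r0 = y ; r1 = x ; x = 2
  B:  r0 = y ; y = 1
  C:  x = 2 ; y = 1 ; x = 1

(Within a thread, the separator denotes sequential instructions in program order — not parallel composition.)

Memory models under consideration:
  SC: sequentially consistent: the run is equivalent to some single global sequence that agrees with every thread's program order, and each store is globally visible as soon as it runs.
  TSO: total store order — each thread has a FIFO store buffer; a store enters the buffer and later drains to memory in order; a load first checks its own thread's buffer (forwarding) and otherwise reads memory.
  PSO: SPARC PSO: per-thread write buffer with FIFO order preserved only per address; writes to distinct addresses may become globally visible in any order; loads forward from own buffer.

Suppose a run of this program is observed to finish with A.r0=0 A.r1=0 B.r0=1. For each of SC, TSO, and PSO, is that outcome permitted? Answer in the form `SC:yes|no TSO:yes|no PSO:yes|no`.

SC:yes TSO:yes PSO:yes

outcome vector order: (A.r0,A.r1,B.r0)
SC (11): 0/0/0; 0/0/1; 0/1/0; 0/1/1; 0/2/0; 0/2/1; 1/0/0; 1/1/0; 1/1/1; 1/2/0; 1/2/1
TSO (11): 0/0/0; 0/0/1; 0/1/0; 0/1/1; 0/2/0; 0/2/1; 1/0/0; 1/1/0; 1/1/1; 1/2/0; 1/2/1
PSO (12): 0/0/0; 0/0/1; 0/1/0; 0/1/1; 0/2/0; 0/2/1; 1/0/0; 1/0/1; 1/1/0; 1/1/1; 1/2/0; 1/2/1
target 0/0/1 ∈ {SC,TSO,PSO}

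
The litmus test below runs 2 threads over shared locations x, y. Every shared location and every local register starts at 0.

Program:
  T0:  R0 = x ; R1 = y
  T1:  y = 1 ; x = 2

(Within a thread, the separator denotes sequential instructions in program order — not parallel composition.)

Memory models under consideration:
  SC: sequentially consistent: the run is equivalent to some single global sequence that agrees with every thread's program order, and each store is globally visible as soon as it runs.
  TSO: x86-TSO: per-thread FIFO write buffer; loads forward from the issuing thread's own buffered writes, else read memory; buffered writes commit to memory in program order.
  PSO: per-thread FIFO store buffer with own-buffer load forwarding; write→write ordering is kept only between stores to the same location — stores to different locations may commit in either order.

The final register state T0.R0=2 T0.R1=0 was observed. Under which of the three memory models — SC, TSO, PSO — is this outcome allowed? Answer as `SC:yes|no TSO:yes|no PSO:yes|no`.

outcome vector order: (T0.R0,T0.R1)
SC: 3 outcomes — {(0,0) (0,1) (2,1)}
TSO: 3 outcomes — {(0,0) (0,1) (2,1)}
PSO: 4 outcomes — {(0,0) (0,1) (2,0) (2,1)}
target (2,0) ∈ {PSO}

SC:no TSO:no PSO:yes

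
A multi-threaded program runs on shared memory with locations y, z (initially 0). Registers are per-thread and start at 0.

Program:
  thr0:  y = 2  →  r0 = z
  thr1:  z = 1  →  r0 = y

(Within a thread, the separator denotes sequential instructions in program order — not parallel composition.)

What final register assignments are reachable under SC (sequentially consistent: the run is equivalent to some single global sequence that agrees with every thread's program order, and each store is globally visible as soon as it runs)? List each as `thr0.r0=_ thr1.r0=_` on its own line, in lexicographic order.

outcome vector order: (thr0.r0,thr1.r0)
|SC outcomes| = 3

thr0.r0=0 thr1.r0=2
thr0.r0=1 thr1.r0=0
thr0.r0=1 thr1.r0=2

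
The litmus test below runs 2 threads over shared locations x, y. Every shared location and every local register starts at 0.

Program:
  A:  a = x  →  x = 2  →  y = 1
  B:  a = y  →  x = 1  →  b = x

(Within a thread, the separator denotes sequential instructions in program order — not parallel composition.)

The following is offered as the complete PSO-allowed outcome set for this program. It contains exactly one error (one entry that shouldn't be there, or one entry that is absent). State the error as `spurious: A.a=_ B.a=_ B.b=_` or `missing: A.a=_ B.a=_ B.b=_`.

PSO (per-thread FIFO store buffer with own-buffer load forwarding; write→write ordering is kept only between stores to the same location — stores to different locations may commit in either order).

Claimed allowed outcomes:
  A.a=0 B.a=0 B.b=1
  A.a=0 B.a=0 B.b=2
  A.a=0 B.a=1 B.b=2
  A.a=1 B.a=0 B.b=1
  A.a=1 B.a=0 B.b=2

outcome vector order: (A.a,B.a,B.b)
[PSO] allowed = {<0 0 1> <0 0 2> <0 1 1> <0 1 2> <1 0 1> <1 0 2>}
PSO∖claimed = {<0 1 1>}

missing: A.a=0 B.a=1 B.b=1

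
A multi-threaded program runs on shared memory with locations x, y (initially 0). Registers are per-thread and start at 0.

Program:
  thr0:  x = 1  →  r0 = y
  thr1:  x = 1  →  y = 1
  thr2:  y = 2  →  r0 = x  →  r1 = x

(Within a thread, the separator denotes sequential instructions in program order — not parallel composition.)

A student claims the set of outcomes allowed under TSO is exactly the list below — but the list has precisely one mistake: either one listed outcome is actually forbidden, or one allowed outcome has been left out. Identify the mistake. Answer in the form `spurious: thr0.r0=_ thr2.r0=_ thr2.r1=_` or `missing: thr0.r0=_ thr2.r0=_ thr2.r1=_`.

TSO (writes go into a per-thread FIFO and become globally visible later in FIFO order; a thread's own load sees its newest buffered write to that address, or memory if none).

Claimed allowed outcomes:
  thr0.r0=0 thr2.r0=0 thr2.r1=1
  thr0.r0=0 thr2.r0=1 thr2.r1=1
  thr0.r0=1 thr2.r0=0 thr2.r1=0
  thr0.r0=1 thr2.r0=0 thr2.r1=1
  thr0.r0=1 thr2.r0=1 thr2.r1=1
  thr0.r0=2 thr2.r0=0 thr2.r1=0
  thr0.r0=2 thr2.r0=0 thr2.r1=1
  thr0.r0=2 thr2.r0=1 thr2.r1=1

missing: thr0.r0=0 thr2.r0=0 thr2.r1=0

outcome vector order: (thr0.r0,thr2.r0,thr2.r1)
under TSO → <0 0 0>; <0 0 1>; <0 1 1>; <1 0 0>; <1 0 1>; <1 1 1>; <2 0 0>; <2 0 1>; <2 1 1>
TSO∖claimed = {<0 0 0>}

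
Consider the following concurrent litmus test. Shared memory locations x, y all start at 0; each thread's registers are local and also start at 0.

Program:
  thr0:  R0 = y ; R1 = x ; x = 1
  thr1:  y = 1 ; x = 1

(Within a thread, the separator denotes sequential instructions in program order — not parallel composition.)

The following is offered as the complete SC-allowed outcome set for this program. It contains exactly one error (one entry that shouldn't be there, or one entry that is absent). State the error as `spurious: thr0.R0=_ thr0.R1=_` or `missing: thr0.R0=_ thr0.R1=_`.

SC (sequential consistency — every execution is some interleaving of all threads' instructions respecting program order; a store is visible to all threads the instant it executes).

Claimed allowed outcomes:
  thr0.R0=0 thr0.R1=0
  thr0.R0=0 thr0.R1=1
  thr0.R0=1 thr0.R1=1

outcome vector order: (thr0.R0,thr0.R1)
under SC → (0,0); (0,1); (1,0); (1,1)
SC∖claimed = {(1,0)}

missing: thr0.R0=1 thr0.R1=0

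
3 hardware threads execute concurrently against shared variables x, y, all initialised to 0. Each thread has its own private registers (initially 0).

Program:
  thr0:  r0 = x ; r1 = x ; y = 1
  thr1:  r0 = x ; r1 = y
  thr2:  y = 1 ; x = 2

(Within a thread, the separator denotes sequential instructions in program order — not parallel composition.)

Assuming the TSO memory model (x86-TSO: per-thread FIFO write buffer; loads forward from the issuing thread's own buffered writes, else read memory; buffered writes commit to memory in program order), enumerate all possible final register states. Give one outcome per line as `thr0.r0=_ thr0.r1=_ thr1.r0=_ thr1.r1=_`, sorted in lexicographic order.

thr0.r0=0 thr0.r1=0 thr1.r0=0 thr1.r1=0
thr0.r0=0 thr0.r1=0 thr1.r0=0 thr1.r1=1
thr0.r0=0 thr0.r1=0 thr1.r0=2 thr1.r1=1
thr0.r0=0 thr0.r1=2 thr1.r0=0 thr1.r1=0
thr0.r0=0 thr0.r1=2 thr1.r0=0 thr1.r1=1
thr0.r0=0 thr0.r1=2 thr1.r0=2 thr1.r1=1
thr0.r0=2 thr0.r1=2 thr1.r0=0 thr1.r1=0
thr0.r0=2 thr0.r1=2 thr1.r0=0 thr1.r1=1
thr0.r0=2 thr0.r1=2 thr1.r0=2 thr1.r1=1

outcome vector order: (thr0.r0,thr0.r1,thr1.r0,thr1.r1)
|TSO outcomes| = 9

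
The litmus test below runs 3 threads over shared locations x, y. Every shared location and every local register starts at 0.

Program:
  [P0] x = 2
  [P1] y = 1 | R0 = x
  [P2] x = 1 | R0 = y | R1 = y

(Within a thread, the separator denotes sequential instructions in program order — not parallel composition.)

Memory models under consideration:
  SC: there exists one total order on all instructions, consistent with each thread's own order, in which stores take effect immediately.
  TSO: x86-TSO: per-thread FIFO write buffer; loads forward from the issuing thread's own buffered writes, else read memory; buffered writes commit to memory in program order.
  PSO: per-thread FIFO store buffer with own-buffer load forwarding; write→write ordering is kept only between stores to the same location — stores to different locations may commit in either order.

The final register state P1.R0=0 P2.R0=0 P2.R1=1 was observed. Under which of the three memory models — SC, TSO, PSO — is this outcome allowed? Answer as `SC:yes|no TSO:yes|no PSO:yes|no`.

SC:no TSO:yes PSO:yes

outcome vector order: (P1.R0,P2.R0,P2.R1)
[SC] allowed = {011; 100; 101; 111; 200; 201; 211}
[TSO] allowed = {000; 001; 011; 100; 101; 111; 200; 201; 211}
[PSO] allowed = {000; 001; 011; 100; 101; 111; 200; 201; 211}
target 001 ∈ {TSO,PSO}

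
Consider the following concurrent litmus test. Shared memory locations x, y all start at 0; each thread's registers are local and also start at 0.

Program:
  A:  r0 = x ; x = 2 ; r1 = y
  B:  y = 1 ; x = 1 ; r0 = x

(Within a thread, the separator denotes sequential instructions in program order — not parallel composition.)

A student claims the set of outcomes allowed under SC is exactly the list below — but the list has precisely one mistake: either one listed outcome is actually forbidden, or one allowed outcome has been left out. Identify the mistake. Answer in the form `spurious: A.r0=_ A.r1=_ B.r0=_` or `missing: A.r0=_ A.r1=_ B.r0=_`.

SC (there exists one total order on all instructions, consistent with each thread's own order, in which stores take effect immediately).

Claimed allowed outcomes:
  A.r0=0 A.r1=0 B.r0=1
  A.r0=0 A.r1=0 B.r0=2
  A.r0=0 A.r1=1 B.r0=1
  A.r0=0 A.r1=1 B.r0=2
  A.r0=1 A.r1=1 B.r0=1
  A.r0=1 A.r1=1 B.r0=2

spurious: A.r0=0 A.r1=0 B.r0=2

outcome vector order: (A.r0,A.r1,B.r0)
[SC] allowed = {(0,0,1), (0,1,1), (0,1,2), (1,1,1), (1,1,2)}
claimed∖SC = {(0,0,2)}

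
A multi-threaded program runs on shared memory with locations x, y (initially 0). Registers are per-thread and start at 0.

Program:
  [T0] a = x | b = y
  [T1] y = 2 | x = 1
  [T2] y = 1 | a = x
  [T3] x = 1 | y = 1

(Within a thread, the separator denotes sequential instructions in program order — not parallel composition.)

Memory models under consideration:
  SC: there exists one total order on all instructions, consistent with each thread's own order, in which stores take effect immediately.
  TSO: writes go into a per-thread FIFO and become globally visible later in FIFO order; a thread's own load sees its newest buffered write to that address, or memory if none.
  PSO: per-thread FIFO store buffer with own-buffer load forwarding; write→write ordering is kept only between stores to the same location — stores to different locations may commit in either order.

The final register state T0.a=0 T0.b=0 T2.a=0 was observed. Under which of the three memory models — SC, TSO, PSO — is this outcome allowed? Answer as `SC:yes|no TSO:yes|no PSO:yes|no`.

SC:yes TSO:yes PSO:yes

outcome vector order: (T0.a,T0.b,T2.a)
under SC → <0 0 0> <0 0 1> <0 1 0> <0 1 1> <0 2 0> <0 2 1> <1 0 1> <1 1 0> <1 1 1> <1 2 0> <1 2 1>
under TSO → <0 0 0> <0 0 1> <0 1 0> <0 1 1> <0 2 0> <0 2 1> <1 0 0> <1 0 1> <1 1 0> <1 1 1> <1 2 0> <1 2 1>
under PSO → <0 0 0> <0 0 1> <0 1 0> <0 1 1> <0 2 0> <0 2 1> <1 0 0> <1 0 1> <1 1 0> <1 1 1> <1 2 0> <1 2 1>
target <0 0 0> ∈ {SC,TSO,PSO}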